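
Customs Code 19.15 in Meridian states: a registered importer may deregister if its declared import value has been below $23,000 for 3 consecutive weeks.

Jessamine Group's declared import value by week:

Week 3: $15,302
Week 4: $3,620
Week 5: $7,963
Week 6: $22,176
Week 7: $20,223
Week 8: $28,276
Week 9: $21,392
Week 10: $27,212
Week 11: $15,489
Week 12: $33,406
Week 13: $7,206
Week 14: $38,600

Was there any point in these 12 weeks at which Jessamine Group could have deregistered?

Weeks below $23,000: Week 3, Week 4, Week 5, Week 6, Week 7, Week 9, Week 11, Week 13.
Longest run of consecutive weeks below the threshold: 5.
5 ≥ 3, so Jessamine Group became eligible.

Yes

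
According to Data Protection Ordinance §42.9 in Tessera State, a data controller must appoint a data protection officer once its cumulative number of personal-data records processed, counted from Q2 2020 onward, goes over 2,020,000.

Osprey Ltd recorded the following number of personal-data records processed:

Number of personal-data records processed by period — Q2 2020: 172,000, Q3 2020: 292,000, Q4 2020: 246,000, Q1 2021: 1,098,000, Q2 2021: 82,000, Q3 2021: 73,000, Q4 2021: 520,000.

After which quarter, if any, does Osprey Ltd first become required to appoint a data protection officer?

Through Q2 2020: 172,000
Through Q3 2020: 464,000
Through Q4 2020: 710,000
Through Q1 2021: 1,808,000
Through Q2 2021: 1,890,000
Through Q3 2021: 1,963,000
Through Q4 2021: 2,483,000 ← exceeds threshold

Q4 2021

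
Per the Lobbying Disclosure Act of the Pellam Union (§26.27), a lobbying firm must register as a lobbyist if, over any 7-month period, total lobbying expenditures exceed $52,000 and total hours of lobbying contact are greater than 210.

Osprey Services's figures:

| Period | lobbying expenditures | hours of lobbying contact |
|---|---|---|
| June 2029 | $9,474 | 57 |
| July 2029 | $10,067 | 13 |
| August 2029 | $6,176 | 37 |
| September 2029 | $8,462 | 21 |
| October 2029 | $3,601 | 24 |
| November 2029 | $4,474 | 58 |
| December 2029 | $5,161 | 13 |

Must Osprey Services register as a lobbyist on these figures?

No

Total lobbying expenditures: $9,474 + $10,067 + $6,176 + $8,462 + $3,601 + $4,474 + $5,161 = $47,415 (≤ $52,000).
Total hours of lobbying contact: 57 + 13 + 37 + 21 + 24 + 58 + 13 = 223 (> 210).
The test is 'and': the rule requires both, and at least one is not exceeded.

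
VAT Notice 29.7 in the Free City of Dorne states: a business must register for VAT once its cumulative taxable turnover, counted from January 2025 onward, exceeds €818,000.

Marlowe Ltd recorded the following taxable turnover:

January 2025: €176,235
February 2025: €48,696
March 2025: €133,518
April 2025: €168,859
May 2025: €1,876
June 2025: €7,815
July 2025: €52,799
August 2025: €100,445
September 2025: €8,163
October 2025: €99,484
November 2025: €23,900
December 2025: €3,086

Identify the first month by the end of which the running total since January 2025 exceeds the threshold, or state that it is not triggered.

Through January 2025: €176,235
Through February 2025: €224,931
Through March 2025: €358,449
Through April 2025: €527,308
Through May 2025: €529,184
Through June 2025: €536,999
Through July 2025: €589,798
Through August 2025: €690,243
Through September 2025: €698,406
Through October 2025: €797,890
Through November 2025: €821,790 ← exceeds threshold

November 2025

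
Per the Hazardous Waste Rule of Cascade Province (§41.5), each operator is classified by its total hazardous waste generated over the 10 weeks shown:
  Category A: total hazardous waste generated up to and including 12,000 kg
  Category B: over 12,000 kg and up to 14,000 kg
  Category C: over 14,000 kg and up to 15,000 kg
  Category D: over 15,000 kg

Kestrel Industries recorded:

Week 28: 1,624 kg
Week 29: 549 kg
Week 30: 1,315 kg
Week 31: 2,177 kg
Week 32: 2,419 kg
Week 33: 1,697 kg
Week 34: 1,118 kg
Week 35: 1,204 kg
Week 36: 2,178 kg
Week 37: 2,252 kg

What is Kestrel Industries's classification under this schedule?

Category D

Total hazardous waste generated: 1,624 kg + 549 kg + 1,315 kg + 2,177 kg + 2,419 kg + 1,697 kg + 1,118 kg + 1,204 kg + 2,178 kg + 2,252 kg = 16,533 kg.
16,533 kg > 15,000 kg, so Category D applies.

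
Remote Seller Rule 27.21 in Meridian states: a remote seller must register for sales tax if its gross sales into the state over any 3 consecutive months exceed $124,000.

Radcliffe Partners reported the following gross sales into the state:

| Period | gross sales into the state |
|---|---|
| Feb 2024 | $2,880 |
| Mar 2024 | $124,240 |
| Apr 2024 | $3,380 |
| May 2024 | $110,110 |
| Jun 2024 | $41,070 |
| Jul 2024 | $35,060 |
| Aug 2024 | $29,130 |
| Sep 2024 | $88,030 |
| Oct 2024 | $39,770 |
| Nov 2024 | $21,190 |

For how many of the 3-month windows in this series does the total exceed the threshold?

Feb 2024–Apr 2024: $2,880 + $124,240 + $3,380 = $130,500 (over)
Mar 2024–May 2024: $124,240 + $3,380 + $110,110 = $237,730 (over)
Apr 2024–Jun 2024: $3,380 + $110,110 + $41,070 = $154,560 (over)
May 2024–Jul 2024: $110,110 + $41,070 + $35,060 = $186,240 (over)
Jun 2024–Aug 2024: $41,070 + $35,060 + $29,130 = $105,260 (under)
Jul 2024–Sep 2024: $35,060 + $29,130 + $88,030 = $152,220 (over)
Aug 2024–Oct 2024: $29,130 + $88,030 + $39,770 = $156,930 (over)
Sep 2024–Nov 2024: $88,030 + $39,770 + $21,190 = $148,990 (over)
7 windows exceed the threshold.

7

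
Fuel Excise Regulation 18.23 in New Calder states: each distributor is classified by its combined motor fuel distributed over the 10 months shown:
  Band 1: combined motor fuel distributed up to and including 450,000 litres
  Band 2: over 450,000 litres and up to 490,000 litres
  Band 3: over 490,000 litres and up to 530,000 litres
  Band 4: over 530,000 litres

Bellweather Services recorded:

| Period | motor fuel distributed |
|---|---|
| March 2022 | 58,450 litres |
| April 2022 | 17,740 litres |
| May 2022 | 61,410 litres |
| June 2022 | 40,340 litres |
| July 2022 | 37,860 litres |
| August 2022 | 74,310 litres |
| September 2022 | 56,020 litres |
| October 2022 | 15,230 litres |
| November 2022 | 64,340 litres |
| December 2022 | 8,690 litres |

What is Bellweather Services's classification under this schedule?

Band 1

Combined motor fuel distributed: 58,450 litres + 17,740 litres + 61,410 litres + 40,340 litres + 37,860 litres + 74,310 litres + 56,020 litres + 15,230 litres + 64,340 litres + 8,690 litres = 434,390 litres.
434,390 litres ≤ 450,000 litres, so Band 1 applies.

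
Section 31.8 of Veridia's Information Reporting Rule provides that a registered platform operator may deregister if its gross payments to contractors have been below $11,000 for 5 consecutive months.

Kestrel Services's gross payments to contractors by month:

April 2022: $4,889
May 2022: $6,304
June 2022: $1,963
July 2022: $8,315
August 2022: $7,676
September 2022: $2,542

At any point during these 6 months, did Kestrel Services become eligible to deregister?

Months below $11,000: April 2022, May 2022, June 2022, July 2022, August 2022, September 2022.
Longest run of consecutive months below the threshold: 6.
6 ≥ 5, so Kestrel Services became eligible.

Yes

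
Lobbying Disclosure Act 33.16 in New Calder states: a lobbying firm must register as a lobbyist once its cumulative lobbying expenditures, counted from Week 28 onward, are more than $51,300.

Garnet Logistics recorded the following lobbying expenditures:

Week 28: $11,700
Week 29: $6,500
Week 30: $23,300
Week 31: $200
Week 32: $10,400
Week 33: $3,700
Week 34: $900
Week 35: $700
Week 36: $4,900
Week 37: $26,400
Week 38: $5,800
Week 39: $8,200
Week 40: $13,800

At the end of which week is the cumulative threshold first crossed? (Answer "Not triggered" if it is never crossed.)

Week 32

Through Week 28: $11,700
Through Week 29: $18,200
Through Week 30: $41,500
Through Week 31: $41,700
Through Week 32: $52,100 ← exceeds threshold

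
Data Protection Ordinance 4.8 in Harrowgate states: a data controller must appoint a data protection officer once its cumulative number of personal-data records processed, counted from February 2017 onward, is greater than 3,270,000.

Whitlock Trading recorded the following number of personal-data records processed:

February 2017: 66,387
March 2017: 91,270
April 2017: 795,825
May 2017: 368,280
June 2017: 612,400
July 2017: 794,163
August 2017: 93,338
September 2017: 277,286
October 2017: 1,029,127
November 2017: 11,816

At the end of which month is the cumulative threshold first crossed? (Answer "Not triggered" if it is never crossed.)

Through February 2017: 66,387
Through March 2017: 157,657
Through April 2017: 953,482
Through May 2017: 1,321,762
Through June 2017: 1,934,162
Through July 2017: 2,728,325
Through August 2017: 2,821,663
Through September 2017: 3,098,949
Through October 2017: 4,128,076 ← exceeds threshold

October 2017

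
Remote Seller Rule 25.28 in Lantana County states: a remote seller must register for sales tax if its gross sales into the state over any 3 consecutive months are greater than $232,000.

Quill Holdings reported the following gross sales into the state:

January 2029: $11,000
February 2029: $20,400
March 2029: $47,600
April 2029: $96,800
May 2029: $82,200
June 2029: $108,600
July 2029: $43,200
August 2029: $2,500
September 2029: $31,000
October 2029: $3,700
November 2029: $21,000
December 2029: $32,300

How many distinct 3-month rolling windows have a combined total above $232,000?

2

January 2029–March 2029: $11,000 + $20,400 + $47,600 = $79,000 (under)
February 2029–April 2029: $20,400 + $47,600 + $96,800 = $164,800 (under)
March 2029–May 2029: $47,600 + $96,800 + $82,200 = $226,600 (under)
April 2029–June 2029: $96,800 + $82,200 + $108,600 = $287,600 (over)
May 2029–July 2029: $82,200 + $108,600 + $43,200 = $234,000 (over)
June 2029–August 2029: $108,600 + $43,200 + $2,500 = $154,300 (under)
July 2029–September 2029: $43,200 + $2,500 + $31,000 = $76,700 (under)
August 2029–October 2029: $2,500 + $31,000 + $3,700 = $37,200 (under)
September 2029–November 2029: $31,000 + $3,700 + $21,000 = $55,700 (under)
October 2029–December 2029: $3,700 + $21,000 + $32,300 = $57,000 (under)
2 windows exceed the threshold.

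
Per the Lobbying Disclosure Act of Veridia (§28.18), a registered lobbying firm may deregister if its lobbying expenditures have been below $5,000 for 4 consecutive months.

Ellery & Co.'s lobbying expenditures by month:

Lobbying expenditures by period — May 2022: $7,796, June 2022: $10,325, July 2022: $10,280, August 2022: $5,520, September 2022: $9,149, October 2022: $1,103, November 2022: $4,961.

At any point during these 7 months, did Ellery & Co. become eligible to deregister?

No

Months below $5,000: October 2022, November 2022.
Longest run of consecutive months below the threshold: 2.
2 < 4, so Ellery & Co. never became eligible.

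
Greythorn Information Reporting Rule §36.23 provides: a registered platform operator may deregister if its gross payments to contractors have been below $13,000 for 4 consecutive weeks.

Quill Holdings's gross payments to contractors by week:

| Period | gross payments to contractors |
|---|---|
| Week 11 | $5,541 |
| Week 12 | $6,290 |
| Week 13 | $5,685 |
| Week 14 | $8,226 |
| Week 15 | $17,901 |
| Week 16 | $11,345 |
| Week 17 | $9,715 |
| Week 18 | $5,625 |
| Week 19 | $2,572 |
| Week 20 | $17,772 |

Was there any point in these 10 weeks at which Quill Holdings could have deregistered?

Yes

Weeks below $13,000: Week 11, Week 12, Week 13, Week 14, Week 16, Week 17, Week 18, Week 19.
Longest run of consecutive weeks below the threshold: 4.
4 ≥ 4, so Quill Holdings became eligible.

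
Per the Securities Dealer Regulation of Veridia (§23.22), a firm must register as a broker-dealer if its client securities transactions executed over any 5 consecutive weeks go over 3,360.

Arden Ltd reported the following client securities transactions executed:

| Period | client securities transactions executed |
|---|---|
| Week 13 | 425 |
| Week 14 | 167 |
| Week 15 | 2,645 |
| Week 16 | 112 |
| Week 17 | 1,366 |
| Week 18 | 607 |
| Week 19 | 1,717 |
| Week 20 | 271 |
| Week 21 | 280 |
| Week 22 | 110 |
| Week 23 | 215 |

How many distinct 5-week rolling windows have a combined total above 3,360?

5

Week 13–Week 17: 425 + 167 + 2,645 + 112 + 1,366 = 4,715 (over)
Week 14–Week 18: 167 + 2,645 + 112 + 1,366 + 607 = 4,897 (over)
Week 15–Week 19: 2,645 + 112 + 1,366 + 607 + 1,717 = 6,447 (over)
Week 16–Week 20: 112 + 1,366 + 607 + 1,717 + 271 = 4,073 (over)
Week 17–Week 21: 1,366 + 607 + 1,717 + 271 + 280 = 4,241 (over)
Week 18–Week 22: 607 + 1,717 + 271 + 280 + 110 = 2,985 (under)
Week 19–Week 23: 1,717 + 271 + 280 + 110 + 215 = 2,593 (under)
5 windows exceed the threshold.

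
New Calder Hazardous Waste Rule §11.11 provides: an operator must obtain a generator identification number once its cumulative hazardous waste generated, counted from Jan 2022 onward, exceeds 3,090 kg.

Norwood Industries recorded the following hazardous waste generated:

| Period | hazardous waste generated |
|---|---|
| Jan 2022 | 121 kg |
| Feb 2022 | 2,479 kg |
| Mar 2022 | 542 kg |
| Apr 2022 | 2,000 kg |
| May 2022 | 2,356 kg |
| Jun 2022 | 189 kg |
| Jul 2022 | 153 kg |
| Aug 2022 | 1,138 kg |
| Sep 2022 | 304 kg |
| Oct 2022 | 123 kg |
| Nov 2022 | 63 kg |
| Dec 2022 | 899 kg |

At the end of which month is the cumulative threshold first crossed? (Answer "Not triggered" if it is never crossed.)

Through Jan 2022: 121 kg
Through Feb 2022: 2,600 kg
Through Mar 2022: 3,142 kg ← exceeds threshold

Mar 2022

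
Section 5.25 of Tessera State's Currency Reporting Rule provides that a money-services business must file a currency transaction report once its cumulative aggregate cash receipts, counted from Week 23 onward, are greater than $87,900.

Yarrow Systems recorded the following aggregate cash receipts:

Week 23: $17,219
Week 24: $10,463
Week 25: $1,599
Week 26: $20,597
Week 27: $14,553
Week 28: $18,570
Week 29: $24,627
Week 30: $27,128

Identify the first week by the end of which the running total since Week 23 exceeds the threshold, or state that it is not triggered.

Through Week 23: $17,219
Through Week 24: $27,682
Through Week 25: $29,281
Through Week 26: $49,878
Through Week 27: $64,431
Through Week 28: $83,001
Through Week 29: $107,628 ← exceeds threshold

Week 29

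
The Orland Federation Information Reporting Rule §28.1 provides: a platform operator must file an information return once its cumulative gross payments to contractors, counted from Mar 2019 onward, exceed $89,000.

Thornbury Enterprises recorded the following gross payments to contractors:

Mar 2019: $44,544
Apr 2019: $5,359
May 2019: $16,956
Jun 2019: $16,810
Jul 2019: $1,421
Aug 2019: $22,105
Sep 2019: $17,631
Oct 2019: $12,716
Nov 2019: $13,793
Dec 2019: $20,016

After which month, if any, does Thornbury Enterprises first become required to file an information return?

Aug 2019

Through Mar 2019: $44,544
Through Apr 2019: $49,903
Through May 2019: $66,859
Through Jun 2019: $83,669
Through Jul 2019: $85,090
Through Aug 2019: $107,195 ← exceeds threshold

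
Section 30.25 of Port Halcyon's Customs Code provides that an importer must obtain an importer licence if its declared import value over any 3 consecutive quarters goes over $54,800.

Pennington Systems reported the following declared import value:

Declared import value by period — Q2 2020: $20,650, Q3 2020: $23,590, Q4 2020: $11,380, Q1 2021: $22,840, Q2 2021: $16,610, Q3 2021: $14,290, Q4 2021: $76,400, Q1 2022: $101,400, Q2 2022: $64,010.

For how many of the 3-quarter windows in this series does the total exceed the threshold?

Q2 2020–Q4 2020: $20,650 + $23,590 + $11,380 = $55,620 (over)
Q3 2020–Q1 2021: $23,590 + $11,380 + $22,840 = $57,810 (over)
Q4 2020–Q2 2021: $11,380 + $22,840 + $16,610 = $50,830 (under)
Q1 2021–Q3 2021: $22,840 + $16,610 + $14,290 = $53,740 (under)
Q2 2021–Q4 2021: $16,610 + $14,290 + $76,400 = $107,300 (over)
Q3 2021–Q1 2022: $14,290 + $76,400 + $101,400 = $192,090 (over)
Q4 2021–Q2 2022: $76,400 + $101,400 + $64,010 = $241,810 (over)
5 windows exceed the threshold.

5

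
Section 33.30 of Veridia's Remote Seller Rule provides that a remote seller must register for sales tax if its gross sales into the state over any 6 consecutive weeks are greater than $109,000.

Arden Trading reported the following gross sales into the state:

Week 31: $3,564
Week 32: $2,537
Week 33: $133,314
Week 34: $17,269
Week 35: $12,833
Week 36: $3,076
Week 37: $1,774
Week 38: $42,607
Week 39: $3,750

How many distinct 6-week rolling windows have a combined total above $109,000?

3

Week 31–Week 36: $3,564 + $2,537 + $133,314 + $17,269 + $12,833 + $3,076 = $172,593 (over)
Week 32–Week 37: $2,537 + $133,314 + $17,269 + $12,833 + $3,076 + $1,774 = $170,803 (over)
Week 33–Week 38: $133,314 + $17,269 + $12,833 + $3,076 + $1,774 + $42,607 = $210,873 (over)
Week 34–Week 39: $17,269 + $12,833 + $3,076 + $1,774 + $42,607 + $3,750 = $81,309 (under)
3 windows exceed the threshold.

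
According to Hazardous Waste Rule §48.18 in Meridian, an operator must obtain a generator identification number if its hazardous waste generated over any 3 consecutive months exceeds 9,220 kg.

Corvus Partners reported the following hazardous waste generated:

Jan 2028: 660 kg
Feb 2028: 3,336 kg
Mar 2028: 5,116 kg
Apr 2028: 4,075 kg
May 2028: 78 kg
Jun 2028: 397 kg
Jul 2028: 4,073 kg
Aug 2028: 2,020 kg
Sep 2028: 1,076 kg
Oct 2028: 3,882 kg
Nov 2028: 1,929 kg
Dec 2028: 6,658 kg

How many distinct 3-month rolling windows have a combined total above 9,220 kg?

Jan 2028–Mar 2028: 660 kg + 3,336 kg + 5,116 kg = 9,112 kg (under)
Feb 2028–Apr 2028: 3,336 kg + 5,116 kg + 4,075 kg = 12,527 kg (over)
Mar 2028–May 2028: 5,116 kg + 4,075 kg + 78 kg = 9,269 kg (over)
Apr 2028–Jun 2028: 4,075 kg + 78 kg + 397 kg = 4,550 kg (under)
May 2028–Jul 2028: 78 kg + 397 kg + 4,073 kg = 4,548 kg (under)
Jun 2028–Aug 2028: 397 kg + 4,073 kg + 2,020 kg = 6,490 kg (under)
Jul 2028–Sep 2028: 4,073 kg + 2,020 kg + 1,076 kg = 7,169 kg (under)
Aug 2028–Oct 2028: 2,020 kg + 1,076 kg + 3,882 kg = 6,978 kg (under)
Sep 2028–Nov 2028: 1,076 kg + 3,882 kg + 1,929 kg = 6,887 kg (under)
Oct 2028–Dec 2028: 3,882 kg + 1,929 kg + 6,658 kg = 12,469 kg (over)
3 windows exceed the threshold.

3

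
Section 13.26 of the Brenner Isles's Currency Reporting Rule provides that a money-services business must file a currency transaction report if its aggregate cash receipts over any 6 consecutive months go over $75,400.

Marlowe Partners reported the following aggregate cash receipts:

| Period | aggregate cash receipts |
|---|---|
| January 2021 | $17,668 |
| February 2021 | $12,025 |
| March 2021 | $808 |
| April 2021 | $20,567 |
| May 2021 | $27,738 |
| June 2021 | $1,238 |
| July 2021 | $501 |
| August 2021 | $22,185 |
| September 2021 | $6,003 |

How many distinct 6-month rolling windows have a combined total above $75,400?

2

January 2021–June 2021: $17,668 + $12,025 + $808 + $20,567 + $27,738 + $1,238 = $80,044 (over)
February 2021–July 2021: $12,025 + $808 + $20,567 + $27,738 + $1,238 + $501 = $62,877 (under)
March 2021–August 2021: $808 + $20,567 + $27,738 + $1,238 + $501 + $22,185 = $73,037 (under)
April 2021–September 2021: $20,567 + $27,738 + $1,238 + $501 + $22,185 + $6,003 = $78,232 (over)
2 windows exceed the threshold.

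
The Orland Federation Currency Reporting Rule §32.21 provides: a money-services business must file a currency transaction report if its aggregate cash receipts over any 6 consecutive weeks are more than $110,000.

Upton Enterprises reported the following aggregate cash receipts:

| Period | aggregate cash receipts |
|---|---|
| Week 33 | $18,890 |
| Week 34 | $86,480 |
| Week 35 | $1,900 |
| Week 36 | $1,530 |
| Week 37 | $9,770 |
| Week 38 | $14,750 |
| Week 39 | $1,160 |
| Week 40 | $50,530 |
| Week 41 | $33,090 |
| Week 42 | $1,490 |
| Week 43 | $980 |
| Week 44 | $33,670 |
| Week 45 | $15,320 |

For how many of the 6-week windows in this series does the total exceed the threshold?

Week 33–Week 38: $18,890 + $86,480 + $1,900 + $1,530 + $9,770 + $14,750 = $133,320 (over)
Week 34–Week 39: $86,480 + $1,900 + $1,530 + $9,770 + $14,750 + $1,160 = $115,590 (over)
Week 35–Week 40: $1,900 + $1,530 + $9,770 + $14,750 + $1,160 + $50,530 = $79,640 (under)
Week 36–Week 41: $1,530 + $9,770 + $14,750 + $1,160 + $50,530 + $33,090 = $110,830 (over)
Week 37–Week 42: $9,770 + $14,750 + $1,160 + $50,530 + $33,090 + $1,490 = $110,790 (over)
Week 38–Week 43: $14,750 + $1,160 + $50,530 + $33,090 + $1,490 + $980 = $102,000 (under)
Week 39–Week 44: $1,160 + $50,530 + $33,090 + $1,490 + $980 + $33,670 = $120,920 (over)
Week 40–Week 45: $50,530 + $33,090 + $1,490 + $980 + $33,670 + $15,320 = $135,080 (over)
6 windows exceed the threshold.

6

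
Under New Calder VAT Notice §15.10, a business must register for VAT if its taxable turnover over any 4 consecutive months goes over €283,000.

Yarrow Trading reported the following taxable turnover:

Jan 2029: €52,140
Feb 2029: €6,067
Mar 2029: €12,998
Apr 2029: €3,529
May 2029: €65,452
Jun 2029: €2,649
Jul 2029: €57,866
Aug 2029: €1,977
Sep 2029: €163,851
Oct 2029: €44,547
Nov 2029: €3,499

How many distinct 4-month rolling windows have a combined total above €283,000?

0

Jan 2029–Apr 2029: €52,140 + €6,067 + €12,998 + €3,529 = €74,734 (under)
Feb 2029–May 2029: €6,067 + €12,998 + €3,529 + €65,452 = €88,046 (under)
Mar 2029–Jun 2029: €12,998 + €3,529 + €65,452 + €2,649 = €84,628 (under)
Apr 2029–Jul 2029: €3,529 + €65,452 + €2,649 + €57,866 = €129,496 (under)
May 2029–Aug 2029: €65,452 + €2,649 + €57,866 + €1,977 = €127,944 (under)
Jun 2029–Sep 2029: €2,649 + €57,866 + €1,977 + €163,851 = €226,343 (under)
Jul 2029–Oct 2029: €57,866 + €1,977 + €163,851 + €44,547 = €268,241 (under)
Aug 2029–Nov 2029: €1,977 + €163,851 + €44,547 + €3,499 = €213,874 (under)
0 windows exceed the threshold.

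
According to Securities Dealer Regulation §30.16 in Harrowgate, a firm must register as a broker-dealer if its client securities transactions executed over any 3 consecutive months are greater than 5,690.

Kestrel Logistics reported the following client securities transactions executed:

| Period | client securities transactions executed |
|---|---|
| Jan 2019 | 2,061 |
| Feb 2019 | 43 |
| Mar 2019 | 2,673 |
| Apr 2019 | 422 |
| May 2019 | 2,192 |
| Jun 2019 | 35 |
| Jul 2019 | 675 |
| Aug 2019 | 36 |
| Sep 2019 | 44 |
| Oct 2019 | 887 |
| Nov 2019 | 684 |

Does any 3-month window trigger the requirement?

Jan 2019–Mar 2019: 2,061 + 43 + 2,673 = 4,777 (under)
Feb 2019–Apr 2019: 43 + 2,673 + 422 = 3,138 (under)
Mar 2019–May 2019: 2,673 + 422 + 2,192 = 5,287 (under)
Apr 2019–Jun 2019: 422 + 2,192 + 35 = 2,649 (under)
May 2019–Jul 2019: 2,192 + 35 + 675 = 2,902 (under)
Jun 2019–Aug 2019: 35 + 675 + 36 = 746 (under)
Jul 2019–Sep 2019: 675 + 36 + 44 = 755 (under)
Aug 2019–Oct 2019: 36 + 44 + 887 = 967 (under)
Sep 2019–Nov 2019: 44 + 887 + 684 = 1,615 (under)
No window exceeds 5,690.

No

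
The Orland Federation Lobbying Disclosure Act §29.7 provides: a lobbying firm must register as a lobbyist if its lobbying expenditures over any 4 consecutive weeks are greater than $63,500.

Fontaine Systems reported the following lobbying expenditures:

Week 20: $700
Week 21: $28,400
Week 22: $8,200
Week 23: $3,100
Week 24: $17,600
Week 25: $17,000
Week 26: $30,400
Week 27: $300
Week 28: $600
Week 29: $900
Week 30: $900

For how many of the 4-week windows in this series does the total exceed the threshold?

2

Week 20–Week 23: $700 + $28,400 + $8,200 + $3,100 = $40,400 (under)
Week 21–Week 24: $28,400 + $8,200 + $3,100 + $17,600 = $57,300 (under)
Week 22–Week 25: $8,200 + $3,100 + $17,600 + $17,000 = $45,900 (under)
Week 23–Week 26: $3,100 + $17,600 + $17,000 + $30,400 = $68,100 (over)
Week 24–Week 27: $17,600 + $17,000 + $30,400 + $300 = $65,300 (over)
Week 25–Week 28: $17,000 + $30,400 + $300 + $600 = $48,300 (under)
Week 26–Week 29: $30,400 + $300 + $600 + $900 = $32,200 (under)
Week 27–Week 30: $300 + $600 + $900 + $900 = $2,700 (under)
2 windows exceed the threshold.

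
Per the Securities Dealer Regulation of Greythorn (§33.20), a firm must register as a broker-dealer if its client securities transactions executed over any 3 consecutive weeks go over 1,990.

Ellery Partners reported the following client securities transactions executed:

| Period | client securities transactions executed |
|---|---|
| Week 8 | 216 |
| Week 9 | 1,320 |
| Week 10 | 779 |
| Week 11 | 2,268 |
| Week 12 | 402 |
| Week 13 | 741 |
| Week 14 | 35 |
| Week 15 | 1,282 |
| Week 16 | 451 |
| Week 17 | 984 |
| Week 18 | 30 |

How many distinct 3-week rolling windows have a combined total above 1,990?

6

Week 8–Week 10: 216 + 1,320 + 779 = 2,315 (over)
Week 9–Week 11: 1,320 + 779 + 2,268 = 4,367 (over)
Week 10–Week 12: 779 + 2,268 + 402 = 3,449 (over)
Week 11–Week 13: 2,268 + 402 + 741 = 3,411 (over)
Week 12–Week 14: 402 + 741 + 35 = 1,178 (under)
Week 13–Week 15: 741 + 35 + 1,282 = 2,058 (over)
Week 14–Week 16: 35 + 1,282 + 451 = 1,768 (under)
Week 15–Week 17: 1,282 + 451 + 984 = 2,717 (over)
Week 16–Week 18: 451 + 984 + 30 = 1,465 (under)
6 windows exceed the threshold.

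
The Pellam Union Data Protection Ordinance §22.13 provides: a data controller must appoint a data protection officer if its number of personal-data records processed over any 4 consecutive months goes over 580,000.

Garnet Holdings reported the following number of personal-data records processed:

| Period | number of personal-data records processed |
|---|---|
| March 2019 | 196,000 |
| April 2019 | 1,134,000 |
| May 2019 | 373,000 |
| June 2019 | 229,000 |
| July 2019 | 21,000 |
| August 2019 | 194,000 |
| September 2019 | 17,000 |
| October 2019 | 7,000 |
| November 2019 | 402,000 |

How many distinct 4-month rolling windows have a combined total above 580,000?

4

March 2019–June 2019: 196,000 + 1,134,000 + 373,000 + 229,000 = 1,932,000 (over)
April 2019–July 2019: 1,134,000 + 373,000 + 229,000 + 21,000 = 1,757,000 (over)
May 2019–August 2019: 373,000 + 229,000 + 21,000 + 194,000 = 817,000 (over)
June 2019–September 2019: 229,000 + 21,000 + 194,000 + 17,000 = 461,000 (under)
July 2019–October 2019: 21,000 + 194,000 + 17,000 + 7,000 = 239,000 (under)
August 2019–November 2019: 194,000 + 17,000 + 7,000 + 402,000 = 620,000 (over)
4 windows exceed the threshold.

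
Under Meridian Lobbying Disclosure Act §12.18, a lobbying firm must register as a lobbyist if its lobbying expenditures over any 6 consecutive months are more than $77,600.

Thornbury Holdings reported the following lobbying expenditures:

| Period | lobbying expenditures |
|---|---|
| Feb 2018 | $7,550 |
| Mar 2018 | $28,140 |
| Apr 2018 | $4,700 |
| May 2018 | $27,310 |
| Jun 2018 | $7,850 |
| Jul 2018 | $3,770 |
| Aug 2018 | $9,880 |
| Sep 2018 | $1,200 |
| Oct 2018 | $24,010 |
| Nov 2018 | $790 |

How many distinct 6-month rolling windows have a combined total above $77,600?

2

Feb 2018–Jul 2018: $7,550 + $28,140 + $4,700 + $27,310 + $7,850 + $3,770 = $79,320 (over)
Mar 2018–Aug 2018: $28,140 + $4,700 + $27,310 + $7,850 + $3,770 + $9,880 = $81,650 (over)
Apr 2018–Sep 2018: $4,700 + $27,310 + $7,850 + $3,770 + $9,880 + $1,200 = $54,710 (under)
May 2018–Oct 2018: $27,310 + $7,850 + $3,770 + $9,880 + $1,200 + $24,010 = $74,020 (under)
Jun 2018–Nov 2018: $7,850 + $3,770 + $9,880 + $1,200 + $24,010 + $790 = $47,500 (under)
2 windows exceed the threshold.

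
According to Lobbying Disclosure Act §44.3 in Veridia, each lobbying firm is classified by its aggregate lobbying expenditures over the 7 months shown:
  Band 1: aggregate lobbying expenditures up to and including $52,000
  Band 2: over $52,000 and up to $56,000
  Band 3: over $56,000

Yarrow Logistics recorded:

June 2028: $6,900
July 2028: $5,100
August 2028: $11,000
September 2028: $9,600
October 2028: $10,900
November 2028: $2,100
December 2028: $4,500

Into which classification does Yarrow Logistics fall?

Band 1

Aggregate lobbying expenditures: $6,900 + $5,100 + $11,000 + $9,600 + $10,900 + $2,100 + $4,500 = $50,100.
$50,100 ≤ $52,000, so Band 1 applies.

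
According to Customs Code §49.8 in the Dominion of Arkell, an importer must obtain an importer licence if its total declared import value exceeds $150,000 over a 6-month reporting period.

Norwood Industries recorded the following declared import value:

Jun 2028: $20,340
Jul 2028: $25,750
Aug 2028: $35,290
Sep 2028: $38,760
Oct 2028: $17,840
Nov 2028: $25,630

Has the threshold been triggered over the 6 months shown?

Total declared import value: $20,340 + $25,750 + $35,290 + $38,760 + $17,840 + $25,630 = $163,610.
$163,610 > $150,000, so the threshold is exceeded.

Yes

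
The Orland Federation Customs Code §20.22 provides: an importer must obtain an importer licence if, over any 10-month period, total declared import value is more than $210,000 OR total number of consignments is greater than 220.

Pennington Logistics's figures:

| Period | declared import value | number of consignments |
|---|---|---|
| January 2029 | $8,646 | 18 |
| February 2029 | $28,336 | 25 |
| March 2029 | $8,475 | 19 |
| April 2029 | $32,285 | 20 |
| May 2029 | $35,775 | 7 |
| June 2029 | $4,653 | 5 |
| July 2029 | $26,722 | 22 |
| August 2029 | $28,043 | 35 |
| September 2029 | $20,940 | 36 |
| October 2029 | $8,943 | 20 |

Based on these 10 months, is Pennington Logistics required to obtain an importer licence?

Total declared import value: $8,646 + $28,336 + $8,475 + $32,285 + $35,775 + $4,653 + $26,722 + $28,043 + $20,940 + $8,943 = $202,818 (≤ $210,000).
Total number of consignments: 18 + 25 + 19 + 20 + 7 + 5 + 22 + 35 + 36 + 20 = 207 (≤ 220).
The test is 'or': neither threshold is exceeded.

No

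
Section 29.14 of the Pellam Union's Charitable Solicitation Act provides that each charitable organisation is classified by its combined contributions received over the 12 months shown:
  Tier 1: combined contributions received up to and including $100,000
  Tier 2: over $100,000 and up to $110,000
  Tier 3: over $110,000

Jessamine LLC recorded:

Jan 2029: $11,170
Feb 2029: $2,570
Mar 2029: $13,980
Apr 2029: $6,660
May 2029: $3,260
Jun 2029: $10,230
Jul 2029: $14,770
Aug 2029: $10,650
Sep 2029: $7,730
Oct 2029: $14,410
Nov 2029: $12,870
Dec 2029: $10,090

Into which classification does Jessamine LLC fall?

Combined contributions received: $11,170 + $2,570 + $13,980 + $6,660 + $3,260 + $10,230 + $14,770 + $10,650 + $7,730 + $14,410 + $12,870 + $10,090 = $118,390.
$118,390 > $110,000, so Tier 3 applies.

Tier 3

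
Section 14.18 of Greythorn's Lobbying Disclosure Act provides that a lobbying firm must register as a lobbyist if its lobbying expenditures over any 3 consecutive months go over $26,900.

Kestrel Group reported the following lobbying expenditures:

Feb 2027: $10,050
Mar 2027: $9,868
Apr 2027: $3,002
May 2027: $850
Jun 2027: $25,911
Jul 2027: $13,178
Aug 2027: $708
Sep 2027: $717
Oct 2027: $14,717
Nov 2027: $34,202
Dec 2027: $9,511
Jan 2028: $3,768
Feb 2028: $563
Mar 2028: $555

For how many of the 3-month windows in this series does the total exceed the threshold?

Feb 2027–Apr 2027: $10,050 + $9,868 + $3,002 = $22,920 (under)
Mar 2027–May 2027: $9,868 + $3,002 + $850 = $13,720 (under)
Apr 2027–Jun 2027: $3,002 + $850 + $25,911 = $29,763 (over)
May 2027–Jul 2027: $850 + $25,911 + $13,178 = $39,939 (over)
Jun 2027–Aug 2027: $25,911 + $13,178 + $708 = $39,797 (over)
Jul 2027–Sep 2027: $13,178 + $708 + $717 = $14,603 (under)
Aug 2027–Oct 2027: $708 + $717 + $14,717 = $16,142 (under)
Sep 2027–Nov 2027: $717 + $14,717 + $34,202 = $49,636 (over)
Oct 2027–Dec 2027: $14,717 + $34,202 + $9,511 = $58,430 (over)
Nov 2027–Jan 2028: $34,202 + $9,511 + $3,768 = $47,481 (over)
Dec 2027–Feb 2028: $9,511 + $3,768 + $563 = $13,842 (under)
Jan 2028–Mar 2028: $3,768 + $563 + $555 = $4,886 (under)
6 windows exceed the threshold.

6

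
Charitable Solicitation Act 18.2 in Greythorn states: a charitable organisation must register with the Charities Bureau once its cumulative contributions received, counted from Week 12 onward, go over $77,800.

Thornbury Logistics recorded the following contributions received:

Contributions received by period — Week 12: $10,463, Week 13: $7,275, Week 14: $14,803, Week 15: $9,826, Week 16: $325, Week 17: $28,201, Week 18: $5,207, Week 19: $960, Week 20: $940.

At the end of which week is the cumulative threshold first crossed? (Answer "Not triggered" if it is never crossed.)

Through Week 12: $10,463
Through Week 13: $17,738
Through Week 14: $32,541
Through Week 15: $42,367
Through Week 16: $42,692
Through Week 17: $70,893
Through Week 18: $76,100
Through Week 19: $77,060
Through Week 20: $78,000 ← exceeds threshold

Week 20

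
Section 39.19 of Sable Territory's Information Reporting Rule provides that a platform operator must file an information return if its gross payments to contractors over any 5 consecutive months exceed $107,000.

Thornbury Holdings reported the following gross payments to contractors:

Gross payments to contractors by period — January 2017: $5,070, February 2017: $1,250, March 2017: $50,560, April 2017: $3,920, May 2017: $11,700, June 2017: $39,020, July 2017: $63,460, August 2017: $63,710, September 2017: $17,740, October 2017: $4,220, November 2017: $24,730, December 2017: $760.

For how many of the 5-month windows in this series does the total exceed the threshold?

6

January 2017–May 2017: $5,070 + $1,250 + $50,560 + $3,920 + $11,700 = $72,500 (under)
February 2017–June 2017: $1,250 + $50,560 + $3,920 + $11,700 + $39,020 = $106,450 (under)
March 2017–July 2017: $50,560 + $3,920 + $11,700 + $39,020 + $63,460 = $168,660 (over)
April 2017–August 2017: $3,920 + $11,700 + $39,020 + $63,460 + $63,710 = $181,810 (over)
May 2017–September 2017: $11,700 + $39,020 + $63,460 + $63,710 + $17,740 = $195,630 (over)
June 2017–October 2017: $39,020 + $63,460 + $63,710 + $17,740 + $4,220 = $188,150 (over)
July 2017–November 2017: $63,460 + $63,710 + $17,740 + $4,220 + $24,730 = $173,860 (over)
August 2017–December 2017: $63,710 + $17,740 + $4,220 + $24,730 + $760 = $111,160 (over)
6 windows exceed the threshold.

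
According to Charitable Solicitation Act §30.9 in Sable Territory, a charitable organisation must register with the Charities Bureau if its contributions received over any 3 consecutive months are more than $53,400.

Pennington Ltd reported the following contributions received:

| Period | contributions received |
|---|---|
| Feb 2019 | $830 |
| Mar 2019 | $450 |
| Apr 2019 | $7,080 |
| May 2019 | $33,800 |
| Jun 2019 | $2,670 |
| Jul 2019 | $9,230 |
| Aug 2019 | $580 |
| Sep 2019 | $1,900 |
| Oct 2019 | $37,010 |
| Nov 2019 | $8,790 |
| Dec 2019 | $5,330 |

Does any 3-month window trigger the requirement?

No

Feb 2019–Apr 2019: $830 + $450 + $7,080 = $8,360 (under)
Mar 2019–May 2019: $450 + $7,080 + $33,800 = $41,330 (under)
Apr 2019–Jun 2019: $7,080 + $33,800 + $2,670 = $43,550 (under)
May 2019–Jul 2019: $33,800 + $2,670 + $9,230 = $45,700 (under)
Jun 2019–Aug 2019: $2,670 + $9,230 + $580 = $12,480 (under)
Jul 2019–Sep 2019: $9,230 + $580 + $1,900 = $11,710 (under)
Aug 2019–Oct 2019: $580 + $1,900 + $37,010 = $39,490 (under)
Sep 2019–Nov 2019: $1,900 + $37,010 + $8,790 = $47,700 (under)
Oct 2019–Dec 2019: $37,010 + $8,790 + $5,330 = $51,130 (under)
No window exceeds $53,400.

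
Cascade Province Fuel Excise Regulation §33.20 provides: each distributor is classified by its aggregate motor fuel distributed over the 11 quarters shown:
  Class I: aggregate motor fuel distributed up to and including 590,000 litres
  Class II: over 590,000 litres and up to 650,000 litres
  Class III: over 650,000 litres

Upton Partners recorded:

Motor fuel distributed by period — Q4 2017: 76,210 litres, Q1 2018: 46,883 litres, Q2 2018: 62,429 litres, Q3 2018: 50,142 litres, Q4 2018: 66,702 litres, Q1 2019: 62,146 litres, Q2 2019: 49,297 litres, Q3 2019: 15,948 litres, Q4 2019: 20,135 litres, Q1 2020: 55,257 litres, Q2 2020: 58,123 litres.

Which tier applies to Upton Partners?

Aggregate motor fuel distributed: 76,210 litres + 46,883 litres + 62,429 litres + 50,142 litres + 66,702 litres + 62,146 litres + 49,297 litres + 15,948 litres + 20,135 litres + 55,257 litres + 58,123 litres = 563,272 litres.
563,272 litres ≤ 590,000 litres, so Class I applies.

Class I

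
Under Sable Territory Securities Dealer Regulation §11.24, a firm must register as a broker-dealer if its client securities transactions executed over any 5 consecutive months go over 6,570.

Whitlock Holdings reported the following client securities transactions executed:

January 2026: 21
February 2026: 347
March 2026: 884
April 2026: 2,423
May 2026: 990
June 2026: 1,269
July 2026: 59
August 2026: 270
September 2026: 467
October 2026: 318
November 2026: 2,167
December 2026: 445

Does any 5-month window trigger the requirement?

No

January 2026–May 2026: 21 + 347 + 884 + 2,423 + 990 = 4,665 (under)
February 2026–June 2026: 347 + 884 + 2,423 + 990 + 1,269 = 5,913 (under)
March 2026–July 2026: 884 + 2,423 + 990 + 1,269 + 59 = 5,625 (under)
April 2026–August 2026: 2,423 + 990 + 1,269 + 59 + 270 = 5,011 (under)
May 2026–September 2026: 990 + 1,269 + 59 + 270 + 467 = 3,055 (under)
June 2026–October 2026: 1,269 + 59 + 270 + 467 + 318 = 2,383 (under)
July 2026–November 2026: 59 + 270 + 467 + 318 + 2,167 = 3,281 (under)
August 2026–December 2026: 270 + 467 + 318 + 2,167 + 445 = 3,667 (under)
No window exceeds 6,570.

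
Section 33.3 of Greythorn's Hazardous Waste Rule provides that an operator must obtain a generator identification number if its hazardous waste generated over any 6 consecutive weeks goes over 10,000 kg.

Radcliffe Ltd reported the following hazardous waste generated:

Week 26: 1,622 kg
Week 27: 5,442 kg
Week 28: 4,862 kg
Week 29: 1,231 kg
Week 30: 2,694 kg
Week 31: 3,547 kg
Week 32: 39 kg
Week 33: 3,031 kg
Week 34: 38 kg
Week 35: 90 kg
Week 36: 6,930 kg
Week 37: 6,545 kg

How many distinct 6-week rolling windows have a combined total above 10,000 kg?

6

Week 26–Week 31: 1,622 kg + 5,442 kg + 4,862 kg + 1,231 kg + 2,694 kg + 3,547 kg = 19,398 kg (over)
Week 27–Week 32: 5,442 kg + 4,862 kg + 1,231 kg + 2,694 kg + 3,547 kg + 39 kg = 17,815 kg (over)
Week 28–Week 33: 4,862 kg + 1,231 kg + 2,694 kg + 3,547 kg + 39 kg + 3,031 kg = 15,404 kg (over)
Week 29–Week 34: 1,231 kg + 2,694 kg + 3,547 kg + 39 kg + 3,031 kg + 38 kg = 10,580 kg (over)
Week 30–Week 35: 2,694 kg + 3,547 kg + 39 kg + 3,031 kg + 38 kg + 90 kg = 9,439 kg (under)
Week 31–Week 36: 3,547 kg + 39 kg + 3,031 kg + 38 kg + 90 kg + 6,930 kg = 13,675 kg (over)
Week 32–Week 37: 39 kg + 3,031 kg + 38 kg + 90 kg + 6,930 kg + 6,545 kg = 16,673 kg (over)
6 windows exceed the threshold.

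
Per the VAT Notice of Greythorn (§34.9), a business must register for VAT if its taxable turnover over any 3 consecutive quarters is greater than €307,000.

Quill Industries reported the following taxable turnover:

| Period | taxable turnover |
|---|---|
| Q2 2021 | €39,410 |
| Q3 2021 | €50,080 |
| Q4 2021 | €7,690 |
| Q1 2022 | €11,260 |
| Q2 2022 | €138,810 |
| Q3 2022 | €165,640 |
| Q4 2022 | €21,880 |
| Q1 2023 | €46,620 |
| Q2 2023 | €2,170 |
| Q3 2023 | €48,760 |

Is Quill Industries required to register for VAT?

Yes

Q2 2021–Q4 2021: €39,410 + €50,080 + €7,690 = €97,180 (under)
Q3 2021–Q1 2022: €50,080 + €7,690 + €11,260 = €69,030 (under)
Q4 2021–Q2 2022: €7,690 + €11,260 + €138,810 = €157,760 (under)
Q1 2022–Q3 2022: €11,260 + €138,810 + €165,640 = €315,710 (over)
Q2 2022–Q4 2022: €138,810 + €165,640 + €21,880 = €326,330 (over)
Q3 2022–Q1 2023: €165,640 + €21,880 + €46,620 = €234,140 (under)
Q4 2022–Q2 2023: €21,880 + €46,620 + €2,170 = €70,670 (under)
Q1 2023–Q3 2023: €46,620 + €2,170 + €48,760 = €97,550 (under)
At least one window exceeds €307,000.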